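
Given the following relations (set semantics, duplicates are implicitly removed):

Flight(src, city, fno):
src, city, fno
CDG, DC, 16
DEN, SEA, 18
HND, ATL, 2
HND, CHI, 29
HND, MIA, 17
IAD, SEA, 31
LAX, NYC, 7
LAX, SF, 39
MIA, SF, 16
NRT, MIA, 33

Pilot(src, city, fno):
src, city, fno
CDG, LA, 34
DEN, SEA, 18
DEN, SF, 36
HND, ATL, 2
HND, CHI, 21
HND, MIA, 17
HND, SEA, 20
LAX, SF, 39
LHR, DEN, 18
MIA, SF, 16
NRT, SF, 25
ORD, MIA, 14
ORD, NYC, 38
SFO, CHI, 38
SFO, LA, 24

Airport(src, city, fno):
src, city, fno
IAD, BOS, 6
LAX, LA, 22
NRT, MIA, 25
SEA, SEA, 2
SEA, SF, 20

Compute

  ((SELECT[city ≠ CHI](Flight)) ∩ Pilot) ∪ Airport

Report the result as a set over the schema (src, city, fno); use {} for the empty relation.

{(DEN, SEA, 18), (HND, ATL, 2), (HND, MIA, 17), (IAD, BOS, 6), (LAX, LA, 22), (LAX, SF, 39), (MIA, SF, 16), (NRT, MIA, 25), (SEA, SEA, 2), (SEA, SF, 20)}

σ[city ≠ CHI]: keep tuples satisfying city ≠ CHI → {(CDG, DC, 16), (DEN, SEA, 18), (HND, ATL, 2), (HND, MIA, 17), (IAD, SEA, 31), (LAX, NYC, 7), (LAX, SF, 39), (MIA, SF, 16), (NRT, MIA, 33)}
Set intersection of the two operands is {(DEN, SEA, 18), (HND, ATL, 2), (HND, MIA, 17), (LAX, SF, 39), (MIA, SF, 16)}.
Set union of the two operands is {(DEN, SEA, 18), (HND, ATL, 2), (HND, MIA, 17), (IAD, BOS, 6), (LAX, LA, 22), (LAX, SF, 39), (MIA, SF, 16), (NRT, MIA, 25), (SEA, SEA, 2), (SEA, SF, 20)}.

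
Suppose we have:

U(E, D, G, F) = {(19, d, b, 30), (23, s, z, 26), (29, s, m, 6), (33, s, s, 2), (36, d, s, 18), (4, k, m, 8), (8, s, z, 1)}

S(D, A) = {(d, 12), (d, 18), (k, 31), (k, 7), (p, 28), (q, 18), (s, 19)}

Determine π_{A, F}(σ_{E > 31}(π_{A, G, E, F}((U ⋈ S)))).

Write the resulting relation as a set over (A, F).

{(12, 18), (18, 18), (19, 2)}

Natural join on D: {(19, d, b, 30, 12), (19, d, b, 30, 18), (23, s, z, 26, 19), (29, s, m, 6, 19), (33, s, s, 2, 19), (36, d, s, 18, 12), (36, d, s, 18, 18), (4, k, m, 8, 31), (4, k, m, 8, 7), (8, s, z, 1, 19)}
π[A, G, E, F]: project onto (A, G, E, F) → {(12, b, 19, 30), (12, s, 36, 18), (18, b, 19, 30), (18, s, 36, 18), (19, m, 29, 6), (19, s, 33, 2), (19, z, 23, 26), (19, z, 8, 1), (31, m, 4, 8), (7, m, 4, 8)}
Apply σ_{E > 31}; surviving tuples: {(12, s, 36, 18), (18, s, 36, 18), (19, s, 33, 2)}
π[A, F]: project onto (A, F) → {(12, 18), (18, 18), (19, 2)}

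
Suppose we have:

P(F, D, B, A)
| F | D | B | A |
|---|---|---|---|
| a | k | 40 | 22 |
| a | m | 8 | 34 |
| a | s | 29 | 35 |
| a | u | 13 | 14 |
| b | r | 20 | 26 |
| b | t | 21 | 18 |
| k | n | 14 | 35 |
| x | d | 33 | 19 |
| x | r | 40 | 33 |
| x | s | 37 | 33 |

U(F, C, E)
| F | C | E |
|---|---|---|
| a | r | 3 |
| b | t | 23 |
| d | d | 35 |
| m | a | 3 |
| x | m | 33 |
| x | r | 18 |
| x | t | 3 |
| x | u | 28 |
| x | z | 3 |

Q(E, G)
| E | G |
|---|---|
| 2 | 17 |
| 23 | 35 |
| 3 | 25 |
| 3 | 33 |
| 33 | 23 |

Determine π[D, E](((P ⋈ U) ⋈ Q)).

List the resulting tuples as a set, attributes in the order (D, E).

P ⋈ U (natural join on F): {(a, k, 40, 22, r, 3), (a, m, 8, 34, r, 3), (a, s, 29, 35, r, 3), (a, u, 13, 14, r, 3), (b, r, 20, 26, t, 23), (b, t, 21, 18, t, 23), (x, d, 33, 19, m, 33), (x, d, 33, 19, r, 18), (x, d, 33, 19, t, 3), (x, d, 33, 19, u, 28), (x, d, 33, 19, z, 3), (x, r, 40, 33, m, 33), (x, r, 40, 33, r, 18), (x, r, 40, 33, t, 3), (x, r, 40, 33, u, 28), (x, r, 40, 33, z, 3), (x, s, 37, 33, m, 33), (x, s, 37, 33, r, 18), (x, s, 37, 33, t, 3), (x, s, 37, 33, u, 28), (x, s, 37, 33, z, 3)}
(P ⋈ U) ⋈ Q (natural join on E): {(a, k, 40, 22, r, 3, 25), (a, k, 40, 22, r, 3, 33), (a, m, 8, 34, r, 3, 25), (a, m, 8, 34, r, 3, 33), (a, s, 29, 35, r, 3, 25), (a, s, 29, 35, r, 3, 33), (a, u, 13, 14, r, 3, 25), (a, u, 13, 14, r, 3, 33), (b, r, 20, 26, t, 23, 35), (b, t, 21, 18, t, 23, 35), (x, d, 33, 19, m, 33, 23), (x, d, 33, 19, t, 3, 25), (x, d, 33, 19, t, 3, 33), (x, d, 33, 19, z, 3, 25), (x, d, 33, 19, z, 3, 33), (x, r, 40, 33, m, 33, 23), (x, r, 40, 33, t, 3, 25), (x, r, 40, 33, t, 3, 33), (x, r, 40, 33, z, 3, 25), (x, r, 40, 33, z, 3, 33), (x, s, 37, 33, m, 33, 23), (x, s, 37, 33, t, 3, 25), (x, s, 37, 33, t, 3, 33), (x, s, 37, 33, z, 3, 25), (x, s, 37, 33, z, 3, 33)}
π_{D, E} gives {(d, 3), (d, 33), (k, 3), (m, 3), (r, 23), (r, 3), (r, 33), (s, 3), (s, 33), (t, 23), (u, 3)} (14 duplicate(s) eliminated).

{(d, 3), (d, 33), (k, 3), (m, 3), (r, 23), (r, 3), (r, 33), (s, 3), (s, 33), (t, 23), (u, 3)}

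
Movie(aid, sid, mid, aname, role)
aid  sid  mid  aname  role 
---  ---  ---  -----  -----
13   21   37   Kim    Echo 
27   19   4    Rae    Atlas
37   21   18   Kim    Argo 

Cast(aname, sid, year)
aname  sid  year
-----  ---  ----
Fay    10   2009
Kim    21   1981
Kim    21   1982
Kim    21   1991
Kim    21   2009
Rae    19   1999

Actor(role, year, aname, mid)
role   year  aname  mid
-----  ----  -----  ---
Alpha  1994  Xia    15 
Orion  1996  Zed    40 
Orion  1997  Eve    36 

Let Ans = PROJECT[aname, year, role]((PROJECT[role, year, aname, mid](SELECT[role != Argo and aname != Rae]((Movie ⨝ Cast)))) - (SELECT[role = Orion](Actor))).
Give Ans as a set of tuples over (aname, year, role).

Natural join on sid, aname: {(13, 21, 37, Kim, Echo, 1981), (13, 21, 37, Kim, Echo, 1982), (13, 21, 37, Kim, Echo, 1991), (13, 21, 37, Kim, Echo, 2009), (27, 19, 4, Rae, Atlas, 1999), (37, 21, 18, Kim, Argo, 1981), (37, 21, 18, Kim, Argo, 1982), (37, 21, 18, Kim, Argo, 1991), (37, 21, 18, Kim, Argo, 2009)}
Apply σ_{role != Argo and aname != Rae}; surviving tuples: {(13, 21, 37, Kim, Echo, 1981), (13, 21, 37, Kim, Echo, 1982), (13, 21, 37, Kim, Echo, 1991), (13, 21, 37, Kim, Echo, 2009)}
Keep only column(s) role, year, aname, mid: {(Echo, 1981, Kim, 37), (Echo, 1982, Kim, 37), (Echo, 1991, Kim, 37), (Echo, 2009, Kim, 37)}
Apply σ_{role = Orion}; surviving tuples: {(Orion, 1996, Zed, 40), (Orion, 1997, Eve, 36)}
Set difference of the two operands is {(Echo, 1981, Kim, 37), (Echo, 1982, Kim, 37), (Echo, 1991, Kim, 37), (Echo, 2009, Kim, 37)}.
Keep only column(s) aname, year, role: {(Kim, 1981, Echo), (Kim, 1982, Echo), (Kim, 1991, Echo), (Kim, 2009, Echo)}

{(Kim, 1981, Echo), (Kim, 1982, Echo), (Kim, 1991, Echo), (Kim, 2009, Echo)}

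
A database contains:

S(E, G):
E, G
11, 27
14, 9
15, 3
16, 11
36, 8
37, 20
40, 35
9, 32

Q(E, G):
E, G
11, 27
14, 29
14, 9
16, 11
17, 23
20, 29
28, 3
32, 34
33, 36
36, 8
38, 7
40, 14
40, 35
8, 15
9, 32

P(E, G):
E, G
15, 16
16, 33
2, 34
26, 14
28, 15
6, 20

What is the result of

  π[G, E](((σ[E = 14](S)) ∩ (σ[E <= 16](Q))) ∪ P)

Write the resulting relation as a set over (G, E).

Apply σ_{E = 14}; surviving tuples: {(14, 9)}
Apply σ_{E <= 16}; surviving tuples: {(11, 27), (14, 29), (14, 9), (16, 11), (8, 15), (9, 32)}
Set intersection of the two operands is {(14, 9)}.
Set union of the two operands is {(14, 9), (15, 16), (16, 33), (2, 34), (26, 14), (28, 15), (6, 20)}.
Keep only column(s) G, E: {(14, 26), (15, 28), (16, 15), (20, 6), (33, 16), (34, 2), (9, 14)}

{(14, 26), (15, 28), (16, 15), (20, 6), (33, 16), (34, 2), (9, 14)}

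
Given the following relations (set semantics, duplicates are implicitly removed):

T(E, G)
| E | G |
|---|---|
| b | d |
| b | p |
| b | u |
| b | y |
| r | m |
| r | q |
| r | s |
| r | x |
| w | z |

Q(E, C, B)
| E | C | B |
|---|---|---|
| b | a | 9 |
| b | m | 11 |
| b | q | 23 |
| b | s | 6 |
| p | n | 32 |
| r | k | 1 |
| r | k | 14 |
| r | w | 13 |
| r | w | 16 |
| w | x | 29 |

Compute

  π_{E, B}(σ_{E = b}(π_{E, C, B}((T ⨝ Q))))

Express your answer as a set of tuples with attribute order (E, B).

Joining T and Q on E yields {(b, d, a, 9), (b, d, m, 11), (b, d, q, 23), (b, d, s, 6), (b, p, a, 9), (b, p, m, 11), (b, p, q, 23), (b, p, s, 6), (b, u, a, 9), (b, u, m, 11), (b, u, q, 23), (b, u, s, 6), (b, y, a, 9), (b, y, m, 11), (b, y, q, 23), (b, y, s, 6), (r, m, k, 1), (r, m, k, 14), (r, m, w, 13), (r, m, w, 16), (r, q, k, 1), (r, q, k, 14), (r, q, w, 13), (r, q, w, 16), (r, s, k, 1), (r, s, k, 14), (r, s, w, 13), (r, s, w, 16), (r, x, k, 1), (r, x, k, 14), (r, x, w, 13), (r, x, w, 16), (w, z, x, 29)}.
π[E, C, B]: project onto (E, C, B) (24 duplicate(s) eliminated) → {(b, a, 9), (b, m, 11), (b, q, 23), (b, s, 6), (r, k, 1), (r, k, 14), (r, w, 13), (r, w, 16), (w, x, 29)}
Filtering on E = b leaves {(b, a, 9), (b, m, 11), (b, q, 23), (b, s, 6)}.
π[E, B]: project onto (E, B) → {(b, 11), (b, 23), (b, 6), (b, 9)}

{(b, 11), (b, 23), (b, 6), (b, 9)}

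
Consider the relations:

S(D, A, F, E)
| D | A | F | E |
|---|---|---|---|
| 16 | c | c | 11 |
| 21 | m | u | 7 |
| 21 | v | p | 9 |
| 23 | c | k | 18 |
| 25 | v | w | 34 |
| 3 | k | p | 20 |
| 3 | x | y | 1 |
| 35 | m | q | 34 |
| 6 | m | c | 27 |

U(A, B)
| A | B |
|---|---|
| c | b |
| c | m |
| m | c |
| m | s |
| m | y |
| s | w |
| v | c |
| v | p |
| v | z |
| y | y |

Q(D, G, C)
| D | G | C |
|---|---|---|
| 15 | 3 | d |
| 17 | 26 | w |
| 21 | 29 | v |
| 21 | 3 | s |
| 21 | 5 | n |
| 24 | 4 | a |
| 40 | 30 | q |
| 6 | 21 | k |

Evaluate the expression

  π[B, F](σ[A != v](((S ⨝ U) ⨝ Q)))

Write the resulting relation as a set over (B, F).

{(c, c), (c, u), (s, c), (s, u), (y, c), (y, u)}

S ⋈ U (natural join on A): {(16, c, c, 11, b), (16, c, c, 11, m), (21, m, u, 7, c), (21, m, u, 7, s), (21, m, u, 7, y), (21, v, p, 9, c), (21, v, p, 9, p), (21, v, p, 9, z), (23, c, k, 18, b), (23, c, k, 18, m), (25, v, w, 34, c), (25, v, w, 34, p), (25, v, w, 34, z), (35, m, q, 34, c), (35, m, q, 34, s), (35, m, q, 34, y), (6, m, c, 27, c), (6, m, c, 27, s), (6, m, c, 27, y)}
(S ⨝ U) ⋈ Q (natural join on D): {(21, m, u, 7, c, 29, v), (21, m, u, 7, c, 3, s), (21, m, u, 7, c, 5, n), (21, m, u, 7, s, 29, v), (21, m, u, 7, s, 3, s), (21, m, u, 7, s, 5, n), (21, m, u, 7, y, 29, v), (21, m, u, 7, y, 3, s), (21, m, u, 7, y, 5, n), (21, v, p, 9, c, 29, v), (21, v, p, 9, c, 3, s), (21, v, p, 9, c, 5, n), (21, v, p, 9, p, 29, v), (21, v, p, 9, p, 3, s), (21, v, p, 9, p, 5, n), (21, v, p, 9, z, 29, v), (21, v, p, 9, z, 3, s), (21, v, p, 9, z, 5, n), (6, m, c, 27, c, 21, k), (6, m, c, 27, s, 21, k), (6, m, c, 27, y, 21, k)}
σ[A != v]: keep tuples satisfying A != v → {(21, m, u, 7, c, 29, v), (21, m, u, 7, c, 3, s), (21, m, u, 7, c, 5, n), (21, m, u, 7, s, 29, v), (21, m, u, 7, s, 3, s), (21, m, u, 7, s, 5, n), (21, m, u, 7, y, 29, v), (21, m, u, 7, y, 3, s), (21, m, u, 7, y, 5, n), (6, m, c, 27, c, 21, k), (6, m, c, 27, s, 21, k), (6, m, c, 27, y, 21, k)}
π_{B, F} gives {(c, c), (c, u), (s, c), (s, u), (y, c), (y, u)} (6 duplicate(s) eliminated).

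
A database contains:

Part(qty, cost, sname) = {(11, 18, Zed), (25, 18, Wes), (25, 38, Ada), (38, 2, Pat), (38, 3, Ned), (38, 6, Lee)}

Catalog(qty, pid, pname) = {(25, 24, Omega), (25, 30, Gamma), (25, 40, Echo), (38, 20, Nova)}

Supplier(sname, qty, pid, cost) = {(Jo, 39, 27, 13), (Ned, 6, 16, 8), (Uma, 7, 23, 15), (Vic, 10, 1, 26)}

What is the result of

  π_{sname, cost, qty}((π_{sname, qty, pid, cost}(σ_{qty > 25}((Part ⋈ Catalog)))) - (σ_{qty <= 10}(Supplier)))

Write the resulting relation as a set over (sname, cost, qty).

Part ⋈ Catalog (natural join on qty): {(25, 18, Wes, 24, Omega), (25, 18, Wes, 30, Gamma), (25, 18, Wes, 40, Echo), (25, 38, Ada, 24, Omega), (25, 38, Ada, 30, Gamma), (25, 38, Ada, 40, Echo), (38, 2, Pat, 20, Nova), (38, 3, Ned, 20, Nova), (38, 6, Lee, 20, Nova)}
Filtering on qty > 25 leaves {(38, 2, Pat, 20, Nova), (38, 3, Ned, 20, Nova), (38, 6, Lee, 20, Nova)}.
π_{sname, qty, pid, cost} gives {(Lee, 38, 20, 6), (Ned, 38, 20, 3), (Pat, 38, 20, 2)}.
Filtering on qty <= 10 leaves {(Ned, 6, 16, 8), (Uma, 7, 23, 15), (Vic, 10, 1, 26)}.
Difference: {(Lee, 38, 20, 6), (Ned, 38, 20, 3), (Pat, 38, 20, 2)} with {(Ned, 6, 16, 8), (Uma, 7, 23, 15), (Vic, 10, 1, 26)} → {(Lee, 38, 20, 6), (Ned, 38, 20, 3), (Pat, 38, 20, 2)}
π_{sname, cost, qty} gives {(Lee, 6, 38), (Ned, 3, 38), (Pat, 2, 38)}.

{(Lee, 6, 38), (Ned, 3, 38), (Pat, 2, 38)}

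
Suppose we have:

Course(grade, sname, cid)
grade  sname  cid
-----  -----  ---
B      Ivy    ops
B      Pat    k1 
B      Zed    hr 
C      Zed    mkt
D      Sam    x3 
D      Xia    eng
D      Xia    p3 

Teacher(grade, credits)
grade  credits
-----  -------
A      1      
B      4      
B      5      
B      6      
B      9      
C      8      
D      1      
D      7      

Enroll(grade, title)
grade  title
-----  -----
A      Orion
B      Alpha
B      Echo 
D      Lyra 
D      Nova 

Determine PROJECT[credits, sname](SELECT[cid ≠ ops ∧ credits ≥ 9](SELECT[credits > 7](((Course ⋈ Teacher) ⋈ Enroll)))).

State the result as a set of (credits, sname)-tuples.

Natural join on grade: {(B, Ivy, ops, 4), (B, Ivy, ops, 5), (B, Ivy, ops, 6), (B, Ivy, ops, 9), (B, Pat, k1, 4), (B, Pat, k1, 5), (B, Pat, k1, 6), (B, Pat, k1, 9), (B, Zed, hr, 4), (B, Zed, hr, 5), (B, Zed, hr, 6), (B, Zed, hr, 9), (C, Zed, mkt, 8), (D, Sam, x3, 1), (D, Sam, x3, 7), (D, Xia, eng, 1), (D, Xia, eng, 7), (D, Xia, p3, 1), (D, Xia, p3, 7)}
Natural join on grade: {(B, Ivy, ops, 4, Alpha), (B, Ivy, ops, 4, Echo), (B, Ivy, ops, 5, Alpha), (B, Ivy, ops, 5, Echo), (B, Ivy, ops, 6, Alpha), (B, Ivy, ops, 6, Echo), (B, Ivy, ops, 9, Alpha), (B, Ivy, ops, 9, Echo), (B, Pat, k1, 4, Alpha), (B, Pat, k1, 4, Echo), (B, Pat, k1, 5, Alpha), (B, Pat, k1, 5, Echo), (B, Pat, k1, 6, Alpha), (B, Pat, k1, 6, Echo), (B, Pat, k1, 9, Alpha), (B, Pat, k1, 9, Echo), (B, Zed, hr, 4, Alpha), (B, Zed, hr, 4, Echo), (B, Zed, hr, 5, Alpha), (B, Zed, hr, 5, Echo), (B, Zed, hr, 6, Alpha), (B, Zed, hr, 6, Echo), (B, Zed, hr, 9, Alpha), (B, Zed, hr, 9, Echo), (D, Sam, x3, 1, Lyra), (D, Sam, x3, 1, Nova), (D, Sam, x3, 7, Lyra), (D, Sam, x3, 7, Nova), (D, Xia, eng, 1, Lyra), (D, Xia, eng, 1, Nova), (D, Xia, eng, 7, Lyra), (D, Xia, eng, 7, Nova), (D, Xia, p3, 1, Lyra), (D, Xia, p3, 1, Nova), (D, Xia, p3, 7, Lyra), (D, Xia, p3, 7, Nova)}
Filtering on credits > 7 leaves {(B, Ivy, ops, 9, Alpha), (B, Ivy, ops, 9, Echo), (B, Pat, k1, 9, Alpha), (B, Pat, k1, 9, Echo), (B, Zed, hr, 9, Alpha), (B, Zed, hr, 9, Echo)}.
Filtering on cid ≠ ops ∧ credits ≥ 9 leaves {(B, Pat, k1, 9, Alpha), (B, Pat, k1, 9, Echo), (B, Zed, hr, 9, Alpha), (B, Zed, hr, 9, Echo)}.
Keep only column(s) credits, sname (2 duplicate(s) eliminated): {(9, Pat), (9, Zed)}

{(9, Pat), (9, Zed)}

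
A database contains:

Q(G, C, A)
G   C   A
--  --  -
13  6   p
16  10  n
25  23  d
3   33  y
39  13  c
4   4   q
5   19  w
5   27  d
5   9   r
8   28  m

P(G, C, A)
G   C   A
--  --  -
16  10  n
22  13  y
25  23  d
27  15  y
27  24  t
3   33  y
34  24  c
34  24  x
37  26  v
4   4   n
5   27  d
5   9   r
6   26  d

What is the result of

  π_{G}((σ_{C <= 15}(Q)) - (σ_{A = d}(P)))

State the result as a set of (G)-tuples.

{13, 16, 39, 4, 5}

Selection C <= 15: {(13, 6, p), (16, 10, n), (39, 13, c), (4, 4, q), (5, 9, r)}
Selection A = d: {(25, 23, d), (5, 27, d), (6, 26, d)}
Difference: {(13, 6, p), (16, 10, n), (39, 13, c), (4, 4, q), (5, 9, r)} with {(25, 23, d), (5, 27, d), (6, 26, d)} → {(13, 6, p), (16, 10, n), (39, 13, c), (4, 4, q), (5, 9, r)}
π_{G} gives {13, 16, 39, 4, 5}.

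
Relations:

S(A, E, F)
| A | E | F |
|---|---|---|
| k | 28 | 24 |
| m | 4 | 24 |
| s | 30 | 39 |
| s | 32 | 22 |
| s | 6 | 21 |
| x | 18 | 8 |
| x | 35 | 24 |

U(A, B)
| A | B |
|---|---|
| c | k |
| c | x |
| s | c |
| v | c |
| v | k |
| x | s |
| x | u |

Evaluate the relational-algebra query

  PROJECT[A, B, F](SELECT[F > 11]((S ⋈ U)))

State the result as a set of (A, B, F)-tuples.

{(s, c, 21), (s, c, 22), (s, c, 39), (x, s, 24), (x, u, 24)}

Natural join on A: {(s, 30, 39, c), (s, 32, 22, c), (s, 6, 21, c), (x, 18, 8, s), (x, 18, 8, u), (x, 35, 24, s), (x, 35, 24, u)}
Filtering on F > 11 leaves {(s, 30, 39, c), (s, 32, 22, c), (s, 6, 21, c), (x, 35, 24, s), (x, 35, 24, u)}.
Projecting to A, B, F: {(s, c, 21), (s, c, 22), (s, c, 39), (x, s, 24), (x, u, 24)}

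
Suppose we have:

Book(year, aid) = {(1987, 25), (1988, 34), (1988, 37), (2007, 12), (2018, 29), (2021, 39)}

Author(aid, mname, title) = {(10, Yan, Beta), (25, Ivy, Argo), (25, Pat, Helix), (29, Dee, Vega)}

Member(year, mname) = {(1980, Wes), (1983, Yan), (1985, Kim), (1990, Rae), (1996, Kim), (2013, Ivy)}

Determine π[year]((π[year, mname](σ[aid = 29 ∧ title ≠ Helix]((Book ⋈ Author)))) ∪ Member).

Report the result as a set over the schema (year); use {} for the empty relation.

Natural join on aid: {(1987, 25, Ivy, Argo), (1987, 25, Pat, Helix), (2018, 29, Dee, Vega)}
Selection aid = 29 ∧ title ≠ Helix: {(2018, 29, Dee, Vega)}
π_{year, mname} gives {(2018, Dee)}.
Union: {(2018, Dee)} with {(1980, Wes), (1983, Yan), (1985, Kim), (1990, Rae), (1996, Kim), (2013, Ivy)} → {(1980, Wes), (1983, Yan), (1985, Kim), (1990, Rae), (1996, Kim), (2013, Ivy), (2018, Dee)}
π_{year} gives {1980, 1983, 1985, 1990, 1996, 2013, 2018}.

{1980, 1983, 1985, 1990, 1996, 2013, 2018}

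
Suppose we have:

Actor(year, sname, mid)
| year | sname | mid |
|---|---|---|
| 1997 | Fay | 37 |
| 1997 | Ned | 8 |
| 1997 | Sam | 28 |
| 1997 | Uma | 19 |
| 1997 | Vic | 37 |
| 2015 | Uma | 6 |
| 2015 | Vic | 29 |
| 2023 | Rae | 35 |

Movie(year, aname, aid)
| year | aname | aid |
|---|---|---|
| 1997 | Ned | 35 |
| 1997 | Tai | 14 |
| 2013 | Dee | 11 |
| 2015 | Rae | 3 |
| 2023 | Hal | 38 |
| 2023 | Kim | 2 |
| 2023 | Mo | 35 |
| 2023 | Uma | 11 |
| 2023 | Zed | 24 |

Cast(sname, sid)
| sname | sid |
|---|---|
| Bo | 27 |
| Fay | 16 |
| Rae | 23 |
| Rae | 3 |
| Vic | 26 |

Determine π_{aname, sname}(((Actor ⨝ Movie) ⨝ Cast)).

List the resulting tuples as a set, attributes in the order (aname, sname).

Actor ⋈ Movie (natural join on year): {(1997, Fay, 37, Ned, 35), (1997, Fay, 37, Tai, 14), (1997, Ned, 8, Ned, 35), (1997, Ned, 8, Tai, 14), (1997, Sam, 28, Ned, 35), (1997, Sam, 28, Tai, 14), (1997, Uma, 19, Ned, 35), (1997, Uma, 19, Tai, 14), (1997, Vic, 37, Ned, 35), (1997, Vic, 37, Tai, 14), (2015, Uma, 6, Rae, 3), (2015, Vic, 29, Rae, 3), (2023, Rae, 35, Hal, 38), (2023, Rae, 35, Kim, 2), (2023, Rae, 35, Mo, 35), (2023, Rae, 35, Uma, 11), (2023, Rae, 35, Zed, 24)}
(Actor ⨝ Movie) ⋈ Cast (natural join on sname): {(1997, Fay, 37, Ned, 35, 16), (1997, Fay, 37, Tai, 14, 16), (1997, Vic, 37, Ned, 35, 26), (1997, Vic, 37, Tai, 14, 26), (2015, Vic, 29, Rae, 3, 26), (2023, Rae, 35, Hal, 38, 23), (2023, Rae, 35, Hal, 38, 3), (2023, Rae, 35, Kim, 2, 23), (2023, Rae, 35, Kim, 2, 3), (2023, Rae, 35, Mo, 35, 23), (2023, Rae, 35, Mo, 35, 3), (2023, Rae, 35, Uma, 11, 23), (2023, Rae, 35, Uma, 11, 3), (2023, Rae, 35, Zed, 24, 23), (2023, Rae, 35, Zed, 24, 3)}
π_{aname, sname} gives {(Hal, Rae), (Kim, Rae), (Mo, Rae), (Ned, Fay), (Ned, Vic), (Rae, Vic), (Tai, Fay), (Tai, Vic), (Uma, Rae), (Zed, Rae)} (5 duplicate(s) eliminated).

{(Hal, Rae), (Kim, Rae), (Mo, Rae), (Ned, Fay), (Ned, Vic), (Rae, Vic), (Tai, Fay), (Tai, Vic), (Uma, Rae), (Zed, Rae)}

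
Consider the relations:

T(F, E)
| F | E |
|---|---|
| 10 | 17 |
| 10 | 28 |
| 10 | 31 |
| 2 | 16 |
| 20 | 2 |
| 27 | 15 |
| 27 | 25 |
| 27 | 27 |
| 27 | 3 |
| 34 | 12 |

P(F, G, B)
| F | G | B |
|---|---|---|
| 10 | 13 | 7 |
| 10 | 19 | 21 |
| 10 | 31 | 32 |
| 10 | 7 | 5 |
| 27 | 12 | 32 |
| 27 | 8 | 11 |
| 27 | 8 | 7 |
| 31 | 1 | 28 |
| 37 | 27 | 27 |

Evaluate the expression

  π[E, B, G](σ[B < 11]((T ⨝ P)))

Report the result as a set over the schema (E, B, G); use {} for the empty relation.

Joining T and P on F yields {(10, 17, 13, 7), (10, 17, 19, 21), (10, 17, 31, 32), (10, 17, 7, 5), (10, 28, 13, 7), (10, 28, 19, 21), (10, 28, 31, 32), (10, 28, 7, 5), (10, 31, 13, 7), (10, 31, 19, 21), (10, 31, 31, 32), (10, 31, 7, 5), (27, 15, 12, 32), (27, 15, 8, 11), (27, 15, 8, 7), (27, 25, 12, 32), (27, 25, 8, 11), (27, 25, 8, 7), (27, 27, 12, 32), (27, 27, 8, 11), (27, 27, 8, 7), (27, 3, 12, 32), (27, 3, 8, 11), (27, 3, 8, 7)}.
Selection B < 11: {(10, 17, 13, 7), (10, 17, 7, 5), (10, 28, 13, 7), (10, 28, 7, 5), (10, 31, 13, 7), (10, 31, 7, 5), (27, 15, 8, 7), (27, 25, 8, 7), (27, 27, 8, 7), (27, 3, 8, 7)}
Keep only column(s) E, B, G: {(15, 7, 8), (17, 5, 7), (17, 7, 13), (25, 7, 8), (27, 7, 8), (28, 5, 7), (28, 7, 13), (3, 7, 8), (31, 5, 7), (31, 7, 13)}

{(15, 7, 8), (17, 5, 7), (17, 7, 13), (25, 7, 8), (27, 7, 8), (28, 5, 7), (28, 7, 13), (3, 7, 8), (31, 5, 7), (31, 7, 13)}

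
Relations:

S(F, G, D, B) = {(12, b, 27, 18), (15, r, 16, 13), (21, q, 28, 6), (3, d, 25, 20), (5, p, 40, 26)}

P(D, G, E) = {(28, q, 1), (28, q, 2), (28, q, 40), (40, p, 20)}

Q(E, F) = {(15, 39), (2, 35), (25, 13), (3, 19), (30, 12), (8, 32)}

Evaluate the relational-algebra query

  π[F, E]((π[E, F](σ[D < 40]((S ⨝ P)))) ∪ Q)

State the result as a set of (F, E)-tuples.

Natural join on G, D: {(21, q, 28, 6, 1), (21, q, 28, 6, 2), (21, q, 28, 6, 40), (5, p, 40, 26, 20)}
Filtering on D < 40 leaves {(21, q, 28, 6, 1), (21, q, 28, 6, 2), (21, q, 28, 6, 40)}.
π_{E, F} gives {(1, 21), (2, 21), (40, 21)}.
Union: {(1, 21), (2, 21), (40, 21)} with {(15, 39), (2, 35), (25, 13), (3, 19), (30, 12), (8, 32)} → {(1, 21), (15, 39), (2, 21), (2, 35), (25, 13), (3, 19), (30, 12), (40, 21), (8, 32)}
π_{F, E} gives {(12, 30), (13, 25), (19, 3), (21, 1), (21, 2), (21, 40), (32, 8), (35, 2), (39, 15)}.

{(12, 30), (13, 25), (19, 3), (21, 1), (21, 2), (21, 40), (32, 8), (35, 2), (39, 15)}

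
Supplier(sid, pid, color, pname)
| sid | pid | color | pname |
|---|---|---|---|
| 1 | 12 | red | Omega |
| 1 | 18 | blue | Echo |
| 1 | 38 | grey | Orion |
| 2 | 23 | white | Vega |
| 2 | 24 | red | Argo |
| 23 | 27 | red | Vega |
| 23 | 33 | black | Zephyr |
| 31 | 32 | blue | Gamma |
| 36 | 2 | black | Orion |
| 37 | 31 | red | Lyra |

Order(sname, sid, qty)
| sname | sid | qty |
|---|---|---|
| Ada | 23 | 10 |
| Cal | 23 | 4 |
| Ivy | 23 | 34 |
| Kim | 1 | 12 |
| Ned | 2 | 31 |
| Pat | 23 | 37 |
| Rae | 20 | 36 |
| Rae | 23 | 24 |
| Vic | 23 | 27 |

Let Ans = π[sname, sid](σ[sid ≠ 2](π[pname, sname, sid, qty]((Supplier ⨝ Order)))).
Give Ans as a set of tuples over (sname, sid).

Natural join on sid: {(1, 12, red, Omega, Kim, 12), (1, 18, blue, Echo, Kim, 12), (1, 38, grey, Orion, Kim, 12), (2, 23, white, Vega, Ned, 31), (2, 24, red, Argo, Ned, 31), (23, 27, red, Vega, Ada, 10), (23, 27, red, Vega, Cal, 4), (23, 27, red, Vega, Ivy, 34), (23, 27, red, Vega, Pat, 37), (23, 27, red, Vega, Rae, 24), (23, 27, red, Vega, Vic, 27), (23, 33, black, Zephyr, Ada, 10), (23, 33, black, Zephyr, Cal, 4), (23, 33, black, Zephyr, Ivy, 34), (23, 33, black, Zephyr, Pat, 37), (23, 33, black, Zephyr, Rae, 24), (23, 33, black, Zephyr, Vic, 27)}
π_{pname, sname, sid, qty} gives {(Argo, Ned, 2, 31), (Echo, Kim, 1, 12), (Omega, Kim, 1, 12), (Orion, Kim, 1, 12), (Vega, Ada, 23, 10), (Vega, Cal, 23, 4), (Vega, Ivy, 23, 34), (Vega, Ned, 2, 31), (Vega, Pat, 23, 37), (Vega, Rae, 23, 24), (Vega, Vic, 23, 27), (Zephyr, Ada, 23, 10), (Zephyr, Cal, 23, 4), (Zephyr, Ivy, 23, 34), (Zephyr, Pat, 23, 37), (Zephyr, Rae, 23, 24), (Zephyr, Vic, 23, 27)}.
Filtering on sid ≠ 2 leaves {(Echo, Kim, 1, 12), (Omega, Kim, 1, 12), (Orion, Kim, 1, 12), (Vega, Ada, 23, 10), (Vega, Cal, 23, 4), (Vega, Ivy, 23, 34), (Vega, Pat, 23, 37), (Vega, Rae, 23, 24), (Vega, Vic, 23, 27), (Zephyr, Ada, 23, 10), (Zephyr, Cal, 23, 4), (Zephyr, Ivy, 23, 34), (Zephyr, Pat, 23, 37), (Zephyr, Rae, 23, 24), (Zephyr, Vic, 23, 27)}.
π_{sname, sid} gives {(Ada, 23), (Cal, 23), (Ivy, 23), (Kim, 1), (Pat, 23), (Rae, 23), (Vic, 23)} (8 duplicate(s) eliminated).

{(Ada, 23), (Cal, 23), (Ivy, 23), (Kim, 1), (Pat, 23), (Rae, 23), (Vic, 23)}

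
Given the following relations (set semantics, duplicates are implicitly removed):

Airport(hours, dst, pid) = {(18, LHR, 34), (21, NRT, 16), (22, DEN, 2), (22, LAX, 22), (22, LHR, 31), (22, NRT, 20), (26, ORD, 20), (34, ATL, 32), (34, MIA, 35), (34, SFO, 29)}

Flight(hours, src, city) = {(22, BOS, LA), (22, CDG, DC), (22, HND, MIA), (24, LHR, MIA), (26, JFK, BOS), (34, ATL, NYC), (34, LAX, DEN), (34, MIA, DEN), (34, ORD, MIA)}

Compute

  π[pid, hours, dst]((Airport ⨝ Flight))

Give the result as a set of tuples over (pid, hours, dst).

Joining Airport and Flight on hours yields {(22, DEN, 2, BOS, LA), (22, DEN, 2, CDG, DC), (22, DEN, 2, HND, MIA), (22, LAX, 22, BOS, LA), (22, LAX, 22, CDG, DC), (22, LAX, 22, HND, MIA), (22, LHR, 31, BOS, LA), (22, LHR, 31, CDG, DC), (22, LHR, 31, HND, MIA), (22, NRT, 20, BOS, LA), (22, NRT, 20, CDG, DC), (22, NRT, 20, HND, MIA), (26, ORD, 20, JFK, BOS), (34, ATL, 32, ATL, NYC), (34, ATL, 32, LAX, DEN), (34, ATL, 32, MIA, DEN), (34, ATL, 32, ORD, MIA), (34, MIA, 35, ATL, NYC), (34, MIA, 35, LAX, DEN), (34, MIA, 35, MIA, DEN), (34, MIA, 35, ORD, MIA), (34, SFO, 29, ATL, NYC), (34, SFO, 29, LAX, DEN), (34, SFO, 29, MIA, DEN), (34, SFO, 29, ORD, MIA)}.
π_{pid, hours, dst} gives {(2, 22, DEN), (20, 22, NRT), (20, 26, ORD), (22, 22, LAX), (29, 34, SFO), (31, 22, LHR), (32, 34, ATL), (35, 34, MIA)} (17 duplicate(s) eliminated).

{(2, 22, DEN), (20, 22, NRT), (20, 26, ORD), (22, 22, LAX), (29, 34, SFO), (31, 22, LHR), (32, 34, ATL), (35, 34, MIA)}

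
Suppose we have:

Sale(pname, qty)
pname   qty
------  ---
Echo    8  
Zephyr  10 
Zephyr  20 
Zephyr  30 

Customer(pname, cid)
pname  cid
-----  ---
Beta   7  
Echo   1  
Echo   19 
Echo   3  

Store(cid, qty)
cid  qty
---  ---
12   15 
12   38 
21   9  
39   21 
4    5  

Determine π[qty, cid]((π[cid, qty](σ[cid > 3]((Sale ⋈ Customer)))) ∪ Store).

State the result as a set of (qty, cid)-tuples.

Sale ⋈ Customer (natural join on pname): {(Echo, 8, 1), (Echo, 8, 19), (Echo, 8, 3)}
Selection cid > 3: {(Echo, 8, 19)}
Projecting to cid, qty: {(19, 8)}
Taking the union: {(12, 15), (12, 38), (19, 8), (21, 9), (39, 21), (4, 5)}
Projecting to qty, cid: {(15, 12), (21, 39), (38, 12), (5, 4), (8, 19), (9, 21)}

{(15, 12), (21, 39), (38, 12), (5, 4), (8, 19), (9, 21)}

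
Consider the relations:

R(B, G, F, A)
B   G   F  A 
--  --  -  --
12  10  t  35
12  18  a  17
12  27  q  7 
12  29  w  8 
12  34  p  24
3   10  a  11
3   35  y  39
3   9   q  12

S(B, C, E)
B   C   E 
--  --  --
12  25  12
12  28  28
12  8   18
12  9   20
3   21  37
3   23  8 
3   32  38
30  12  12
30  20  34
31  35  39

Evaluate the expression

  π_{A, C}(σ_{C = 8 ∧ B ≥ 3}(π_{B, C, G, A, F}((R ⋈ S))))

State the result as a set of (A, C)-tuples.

Joining R and S on B yields {(12, 10, t, 35, 25, 12), (12, 10, t, 35, 28, 28), (12, 10, t, 35, 8, 18), (12, 10, t, 35, 9, 20), (12, 18, a, 17, 25, 12), (12, 18, a, 17, 28, 28), (12, 18, a, 17, 8, 18), (12, 18, a, 17, 9, 20), (12, 27, q, 7, 25, 12), (12, 27, q, 7, 28, 28), (12, 27, q, 7, 8, 18), (12, 27, q, 7, 9, 20), (12, 29, w, 8, 25, 12), (12, 29, w, 8, 28, 28), (12, 29, w, 8, 8, 18), (12, 29, w, 8, 9, 20), (12, 34, p, 24, 25, 12), (12, 34, p, 24, 28, 28), (12, 34, p, 24, 8, 18), (12, 34, p, 24, 9, 20), (3, 10, a, 11, 21, 37), (3, 10, a, 11, 23, 8), (3, 10, a, 11, 32, 38), (3, 35, y, 39, 21, 37), (3, 35, y, 39, 23, 8), (3, 35, y, 39, 32, 38), (3, 9, q, 12, 21, 37), (3, 9, q, 12, 23, 8), (3, 9, q, 12, 32, 38)}.
π[B, C, G, A, F]: project onto (B, C, G, A, F) → {(12, 25, 10, 35, t), (12, 25, 18, 17, a), (12, 25, 27, 7, q), (12, 25, 29, 8, w), (12, 25, 34, 24, p), (12, 28, 10, 35, t), (12, 28, 18, 17, a), (12, 28, 27, 7, q), (12, 28, 29, 8, w), (12, 28, 34, 24, p), (12, 8, 10, 35, t), (12, 8, 18, 17, a), (12, 8, 27, 7, q), (12, 8, 29, 8, w), (12, 8, 34, 24, p), (12, 9, 10, 35, t), (12, 9, 18, 17, a), (12, 9, 27, 7, q), (12, 9, 29, 8, w), (12, 9, 34, 24, p), (3, 21, 10, 11, a), (3, 21, 35, 39, y), (3, 21, 9, 12, q), (3, 23, 10, 11, a), (3, 23, 35, 39, y), (3, 23, 9, 12, q), (3, 32, 10, 11, a), (3, 32, 35, 39, y), (3, 32, 9, 12, q)}
Apply σ_{C = 8 ∧ B ≥ 3}; surviving tuples: {(12, 8, 10, 35, t), (12, 8, 18, 17, a), (12, 8, 27, 7, q), (12, 8, 29, 8, w), (12, 8, 34, 24, p)}
π[A, C]: project onto (A, C) → {(17, 8), (24, 8), (35, 8), (7, 8), (8, 8)}

{(17, 8), (24, 8), (35, 8), (7, 8), (8, 8)}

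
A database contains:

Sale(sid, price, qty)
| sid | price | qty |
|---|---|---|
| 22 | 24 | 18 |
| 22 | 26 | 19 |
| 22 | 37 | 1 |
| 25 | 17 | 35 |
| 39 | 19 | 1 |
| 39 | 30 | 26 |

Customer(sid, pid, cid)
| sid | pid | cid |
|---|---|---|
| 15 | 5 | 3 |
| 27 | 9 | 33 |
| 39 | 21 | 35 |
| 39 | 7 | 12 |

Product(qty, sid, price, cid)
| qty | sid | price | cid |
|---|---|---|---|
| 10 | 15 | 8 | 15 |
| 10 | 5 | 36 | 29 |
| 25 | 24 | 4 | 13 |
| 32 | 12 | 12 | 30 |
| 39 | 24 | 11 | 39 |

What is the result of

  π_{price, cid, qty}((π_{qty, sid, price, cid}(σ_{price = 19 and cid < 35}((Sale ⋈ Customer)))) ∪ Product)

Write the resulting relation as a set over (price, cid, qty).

Sale ⋈ Customer (natural join on sid): {(39, 19, 1, 21, 35), (39, 19, 1, 7, 12), (39, 30, 26, 21, 35), (39, 30, 26, 7, 12)}
Selection price = 19 and cid < 35: {(39, 19, 1, 7, 12)}
π_{qty, sid, price, cid} gives {(1, 39, 19, 12)}.
Union: {(1, 39, 19, 12)} with {(10, 15, 8, 15), (10, 5, 36, 29), (25, 24, 4, 13), (32, 12, 12, 30), (39, 24, 11, 39)} → {(1, 39, 19, 12), (10, 15, 8, 15), (10, 5, 36, 29), (25, 24, 4, 13), (32, 12, 12, 30), (39, 24, 11, 39)}
π_{price, cid, qty} gives {(11, 39, 39), (12, 30, 32), (19, 12, 1), (36, 29, 10), (4, 13, 25), (8, 15, 10)}.

{(11, 39, 39), (12, 30, 32), (19, 12, 1), (36, 29, 10), (4, 13, 25), (8, 15, 10)}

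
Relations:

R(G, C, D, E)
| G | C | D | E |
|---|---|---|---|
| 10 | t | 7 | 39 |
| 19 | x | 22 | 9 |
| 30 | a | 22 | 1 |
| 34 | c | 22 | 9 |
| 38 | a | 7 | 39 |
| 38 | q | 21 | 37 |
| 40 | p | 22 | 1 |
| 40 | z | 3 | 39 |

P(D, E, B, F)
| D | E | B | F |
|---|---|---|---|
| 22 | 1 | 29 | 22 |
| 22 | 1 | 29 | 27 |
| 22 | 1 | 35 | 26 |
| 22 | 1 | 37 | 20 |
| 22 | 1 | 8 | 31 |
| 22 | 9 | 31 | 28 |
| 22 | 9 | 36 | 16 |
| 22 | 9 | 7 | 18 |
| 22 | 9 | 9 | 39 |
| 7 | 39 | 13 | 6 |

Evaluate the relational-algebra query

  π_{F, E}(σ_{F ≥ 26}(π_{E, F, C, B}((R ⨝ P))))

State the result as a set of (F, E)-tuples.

Joining R and P on D, E yields {(10, t, 7, 39, 13, 6), (19, x, 22, 9, 31, 28), (19, x, 22, 9, 36, 16), (19, x, 22, 9, 7, 18), (19, x, 22, 9, 9, 39), (30, a, 22, 1, 29, 22), (30, a, 22, 1, 29, 27), (30, a, 22, 1, 35, 26), (30, a, 22, 1, 37, 20), (30, a, 22, 1, 8, 31), (34, c, 22, 9, 31, 28), (34, c, 22, 9, 36, 16), (34, c, 22, 9, 7, 18), (34, c, 22, 9, 9, 39), (38, a, 7, 39, 13, 6), (40, p, 22, 1, 29, 22), (40, p, 22, 1, 29, 27), (40, p, 22, 1, 35, 26), (40, p, 22, 1, 37, 20), (40, p, 22, 1, 8, 31)}.
π[E, F, C, B]: project onto (E, F, C, B) → {(1, 20, a, 37), (1, 20, p, 37), (1, 22, a, 29), (1, 22, p, 29), (1, 26, a, 35), (1, 26, p, 35), (1, 27, a, 29), (1, 27, p, 29), (1, 31, a, 8), (1, 31, p, 8), (39, 6, a, 13), (39, 6, t, 13), (9, 16, c, 36), (9, 16, x, 36), (9, 18, c, 7), (9, 18, x, 7), (9, 28, c, 31), (9, 28, x, 31), (9, 39, c, 9), (9, 39, x, 9)}
Apply σ_{F ≥ 26}; surviving tuples: {(1, 26, a, 35), (1, 26, p, 35), (1, 27, a, 29), (1, 27, p, 29), (1, 31, a, 8), (1, 31, p, 8), (9, 28, c, 31), (9, 28, x, 31), (9, 39, c, 9), (9, 39, x, 9)}
π[F, E]: project onto (F, E) (5 duplicate(s) eliminated) → {(26, 1), (27, 1), (28, 9), (31, 1), (39, 9)}

{(26, 1), (27, 1), (28, 9), (31, 1), (39, 9)}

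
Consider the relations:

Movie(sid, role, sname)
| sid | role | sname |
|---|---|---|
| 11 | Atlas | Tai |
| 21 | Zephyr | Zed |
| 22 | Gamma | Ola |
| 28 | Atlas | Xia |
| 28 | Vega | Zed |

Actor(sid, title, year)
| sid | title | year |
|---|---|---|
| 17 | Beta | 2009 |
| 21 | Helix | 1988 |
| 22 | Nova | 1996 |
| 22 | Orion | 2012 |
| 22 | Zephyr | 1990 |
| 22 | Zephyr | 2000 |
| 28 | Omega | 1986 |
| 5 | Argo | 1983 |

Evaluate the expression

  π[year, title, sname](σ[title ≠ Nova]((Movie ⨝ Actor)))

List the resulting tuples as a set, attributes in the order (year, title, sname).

Movie ⋈ Actor (natural join on sid): {(21, Zephyr, Zed, Helix, 1988), (22, Gamma, Ola, Nova, 1996), (22, Gamma, Ola, Orion, 2012), (22, Gamma, Ola, Zephyr, 1990), (22, Gamma, Ola, Zephyr, 2000), (28, Atlas, Xia, Omega, 1986), (28, Vega, Zed, Omega, 1986)}
σ[title ≠ Nova]: keep tuples satisfying title ≠ Nova → {(21, Zephyr, Zed, Helix, 1988), (22, Gamma, Ola, Orion, 2012), (22, Gamma, Ola, Zephyr, 1990), (22, Gamma, Ola, Zephyr, 2000), (28, Atlas, Xia, Omega, 1986), (28, Vega, Zed, Omega, 1986)}
π[year, title, sname]: project onto (year, title, sname) → {(1986, Omega, Xia), (1986, Omega, Zed), (1988, Helix, Zed), (1990, Zephyr, Ola), (2000, Zephyr, Ola), (2012, Orion, Ola)}

{(1986, Omega, Xia), (1986, Omega, Zed), (1988, Helix, Zed), (1990, Zephyr, Ola), (2000, Zephyr, Ola), (2012, Orion, Ola)}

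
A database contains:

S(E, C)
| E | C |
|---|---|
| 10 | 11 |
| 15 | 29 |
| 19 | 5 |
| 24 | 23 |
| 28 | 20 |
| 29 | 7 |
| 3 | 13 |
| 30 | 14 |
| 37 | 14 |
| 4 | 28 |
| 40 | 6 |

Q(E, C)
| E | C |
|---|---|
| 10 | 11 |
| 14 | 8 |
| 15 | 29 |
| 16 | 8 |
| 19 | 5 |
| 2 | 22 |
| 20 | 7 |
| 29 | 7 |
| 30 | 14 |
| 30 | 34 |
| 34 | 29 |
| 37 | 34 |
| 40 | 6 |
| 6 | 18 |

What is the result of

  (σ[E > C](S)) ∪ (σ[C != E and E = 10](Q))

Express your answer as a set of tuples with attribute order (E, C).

{(10, 11), (19, 5), (24, 23), (28, 20), (29, 7), (30, 14), (37, 14), (40, 6)}

Apply σ_{E > C}; surviving tuples: {(19, 5), (24, 23), (28, 20), (29, 7), (30, 14), (37, 14), (40, 6)}
Apply σ_{C != E and E = 10}; surviving tuples: {(10, 11)}
Union: {(19, 5), (24, 23), (28, 20), (29, 7), (30, 14), (37, 14), (40, 6)} with {(10, 11)} → {(10, 11), (19, 5), (24, 23), (28, 20), (29, 7), (30, 14), (37, 14), (40, 6)}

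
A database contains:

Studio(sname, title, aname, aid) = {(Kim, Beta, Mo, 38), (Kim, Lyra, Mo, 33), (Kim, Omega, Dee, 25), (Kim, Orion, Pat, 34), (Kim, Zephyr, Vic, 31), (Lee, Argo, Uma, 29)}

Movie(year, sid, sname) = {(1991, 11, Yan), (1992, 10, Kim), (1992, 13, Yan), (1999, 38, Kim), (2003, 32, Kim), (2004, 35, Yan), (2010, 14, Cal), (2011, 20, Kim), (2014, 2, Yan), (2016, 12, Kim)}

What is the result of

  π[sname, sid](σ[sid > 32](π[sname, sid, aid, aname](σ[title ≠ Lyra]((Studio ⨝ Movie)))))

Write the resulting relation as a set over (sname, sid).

{(Kim, 38)}

Joining Studio and Movie on sname yields {(Kim, Beta, Mo, 38, 1992, 10), (Kim, Beta, Mo, 38, 1999, 38), (Kim, Beta, Mo, 38, 2003, 32), (Kim, Beta, Mo, 38, 2011, 20), (Kim, Beta, Mo, 38, 2016, 12), (Kim, Lyra, Mo, 33, 1992, 10), (Kim, Lyra, Mo, 33, 1999, 38), (Kim, Lyra, Mo, 33, 2003, 32), (Kim, Lyra, Mo, 33, 2011, 20), (Kim, Lyra, Mo, 33, 2016, 12), (Kim, Omega, Dee, 25, 1992, 10), (Kim, Omega, Dee, 25, 1999, 38), (Kim, Omega, Dee, 25, 2003, 32), (Kim, Omega, Dee, 25, 2011, 20), (Kim, Omega, Dee, 25, 2016, 12), (Kim, Orion, Pat, 34, 1992, 10), (Kim, Orion, Pat, 34, 1999, 38), (Kim, Orion, Pat, 34, 2003, 32), (Kim, Orion, Pat, 34, 2011, 20), (Kim, Orion, Pat, 34, 2016, 12), (Kim, Zephyr, Vic, 31, 1992, 10), (Kim, Zephyr, Vic, 31, 1999, 38), (Kim, Zephyr, Vic, 31, 2003, 32), (Kim, Zephyr, Vic, 31, 2011, 20), (Kim, Zephyr, Vic, 31, 2016, 12)}.
Filtering on title ≠ Lyra leaves {(Kim, Beta, Mo, 38, 1992, 10), (Kim, Beta, Mo, 38, 1999, 38), (Kim, Beta, Mo, 38, 2003, 32), (Kim, Beta, Mo, 38, 2011, 20), (Kim, Beta, Mo, 38, 2016, 12), (Kim, Omega, Dee, 25, 1992, 10), (Kim, Omega, Dee, 25, 1999, 38), (Kim, Omega, Dee, 25, 2003, 32), (Kim, Omega, Dee, 25, 2011, 20), (Kim, Omega, Dee, 25, 2016, 12), (Kim, Orion, Pat, 34, 1992, 10), (Kim, Orion, Pat, 34, 1999, 38), (Kim, Orion, Pat, 34, 2003, 32), (Kim, Orion, Pat, 34, 2011, 20), (Kim, Orion, Pat, 34, 2016, 12), (Kim, Zephyr, Vic, 31, 1992, 10), (Kim, Zephyr, Vic, 31, 1999, 38), (Kim, Zephyr, Vic, 31, 2003, 32), (Kim, Zephyr, Vic, 31, 2011, 20), (Kim, Zephyr, Vic, 31, 2016, 12)}.
Keep only column(s) sname, sid, aid, aname: {(Kim, 10, 25, Dee), (Kim, 10, 31, Vic), (Kim, 10, 34, Pat), (Kim, 10, 38, Mo), (Kim, 12, 25, Dee), (Kim, 12, 31, Vic), (Kim, 12, 34, Pat), (Kim, 12, 38, Mo), (Kim, 20, 25, Dee), (Kim, 20, 31, Vic), (Kim, 20, 34, Pat), (Kim, 20, 38, Mo), (Kim, 32, 25, Dee), (Kim, 32, 31, Vic), (Kim, 32, 34, Pat), (Kim, 32, 38, Mo), (Kim, 38, 25, Dee), (Kim, 38, 31, Vic), (Kim, 38, 34, Pat), (Kim, 38, 38, Mo)}
Filtering on sid > 32 leaves {(Kim, 38, 25, Dee), (Kim, 38, 31, Vic), (Kim, 38, 34, Pat), (Kim, 38, 38, Mo)}.
Keep only column(s) sname, sid (3 duplicate(s) eliminated): {(Kim, 38)}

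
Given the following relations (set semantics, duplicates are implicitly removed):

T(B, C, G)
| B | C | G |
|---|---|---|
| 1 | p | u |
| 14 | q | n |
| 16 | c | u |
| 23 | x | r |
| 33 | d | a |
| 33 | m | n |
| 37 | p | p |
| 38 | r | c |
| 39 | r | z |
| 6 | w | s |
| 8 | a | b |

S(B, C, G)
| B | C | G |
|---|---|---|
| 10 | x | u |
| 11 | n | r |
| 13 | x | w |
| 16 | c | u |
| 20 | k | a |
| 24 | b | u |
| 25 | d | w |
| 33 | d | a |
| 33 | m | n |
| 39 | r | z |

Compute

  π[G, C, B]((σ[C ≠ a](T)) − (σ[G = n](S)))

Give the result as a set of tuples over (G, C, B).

{(a, d, 33), (c, r, 38), (n, q, 14), (p, p, 37), (r, x, 23), (s, w, 6), (u, c, 16), (u, p, 1), (z, r, 39)}

Apply σ_{C ≠ a}; surviving tuples: {(1, p, u), (14, q, n), (16, c, u), (23, x, r), (33, d, a), (33, m, n), (37, p, p), (38, r, c), (39, r, z), (6, w, s)}
Apply σ_{G = n}; surviving tuples: {(33, m, n)}
Difference: {(1, p, u), (14, q, n), (16, c, u), (23, x, r), (33, d, a), (33, m, n), (37, p, p), (38, r, c), (39, r, z), (6, w, s)} with {(33, m, n)} → {(1, p, u), (14, q, n), (16, c, u), (23, x, r), (33, d, a), (37, p, p), (38, r, c), (39, r, z), (6, w, s)}
Projecting to G, C, B: {(a, d, 33), (c, r, 38), (n, q, 14), (p, p, 37), (r, x, 23), (s, w, 6), (u, c, 16), (u, p, 1), (z, r, 39)}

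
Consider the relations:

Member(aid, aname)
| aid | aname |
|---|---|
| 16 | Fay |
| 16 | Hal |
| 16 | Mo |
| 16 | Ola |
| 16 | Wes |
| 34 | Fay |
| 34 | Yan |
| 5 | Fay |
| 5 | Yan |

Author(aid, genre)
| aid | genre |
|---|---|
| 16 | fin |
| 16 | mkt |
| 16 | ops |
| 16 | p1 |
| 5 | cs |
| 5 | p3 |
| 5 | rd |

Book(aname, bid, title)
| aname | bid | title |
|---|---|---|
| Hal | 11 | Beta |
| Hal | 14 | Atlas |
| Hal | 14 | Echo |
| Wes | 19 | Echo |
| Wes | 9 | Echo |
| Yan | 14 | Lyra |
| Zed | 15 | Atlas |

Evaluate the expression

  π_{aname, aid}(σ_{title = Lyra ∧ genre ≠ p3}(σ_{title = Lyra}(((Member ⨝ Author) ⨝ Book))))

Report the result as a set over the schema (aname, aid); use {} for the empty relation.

{(Yan, 5)}

Joining Member and Author on aid yields {(16, Fay, fin), (16, Fay, mkt), (16, Fay, ops), (16, Fay, p1), (16, Hal, fin), (16, Hal, mkt), (16, Hal, ops), (16, Hal, p1), (16, Mo, fin), (16, Mo, mkt), (16, Mo, ops), (16, Mo, p1), (16, Ola, fin), (16, Ola, mkt), (16, Ola, ops), (16, Ola, p1), (16, Wes, fin), (16, Wes, mkt), (16, Wes, ops), (16, Wes, p1), (5, Fay, cs), (5, Fay, p3), (5, Fay, rd), (5, Yan, cs), (5, Yan, p3), (5, Yan, rd)}.
Joining (Member ⨝ Author) and Book on aname yields {(16, Hal, fin, 11, Beta), (16, Hal, fin, 14, Atlas), (16, Hal, fin, 14, Echo), (16, Hal, mkt, 11, Beta), (16, Hal, mkt, 14, Atlas), (16, Hal, mkt, 14, Echo), (16, Hal, ops, 11, Beta), (16, Hal, ops, 14, Atlas), (16, Hal, ops, 14, Echo), (16, Hal, p1, 11, Beta), (16, Hal, p1, 14, Atlas), (16, Hal, p1, 14, Echo), (16, Wes, fin, 19, Echo), (16, Wes, fin, 9, Echo), (16, Wes, mkt, 19, Echo), (16, Wes, mkt, 9, Echo), (16, Wes, ops, 19, Echo), (16, Wes, ops, 9, Echo), (16, Wes, p1, 19, Echo), (16, Wes, p1, 9, Echo), (5, Yan, cs, 14, Lyra), (5, Yan, p3, 14, Lyra), (5, Yan, rd, 14, Lyra)}.
Filtering on title = Lyra leaves {(5, Yan, cs, 14, Lyra), (5, Yan, p3, 14, Lyra), (5, Yan, rd, 14, Lyra)}.
Filtering on title = Lyra ∧ genre ≠ p3 leaves {(5, Yan, cs, 14, Lyra), (5, Yan, rd, 14, Lyra)}.
π_{aname, aid} gives {(Yan, 5)} (1 duplicate(s) eliminated).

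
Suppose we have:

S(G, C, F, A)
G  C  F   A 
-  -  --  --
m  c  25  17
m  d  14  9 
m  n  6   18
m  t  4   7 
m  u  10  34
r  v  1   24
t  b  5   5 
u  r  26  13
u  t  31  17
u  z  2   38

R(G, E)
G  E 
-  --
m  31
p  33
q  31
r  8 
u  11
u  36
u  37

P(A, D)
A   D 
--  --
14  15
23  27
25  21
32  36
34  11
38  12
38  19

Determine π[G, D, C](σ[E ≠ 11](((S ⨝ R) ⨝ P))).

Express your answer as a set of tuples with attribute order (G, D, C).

Joining S and R on G yields {(m, c, 25, 17, 31), (m, d, 14, 9, 31), (m, n, 6, 18, 31), (m, t, 4, 7, 31), (m, u, 10, 34, 31), (r, v, 1, 24, 8), (u, r, 26, 13, 11), (u, r, 26, 13, 36), (u, r, 26, 13, 37), (u, t, 31, 17, 11), (u, t, 31, 17, 36), (u, t, 31, 17, 37), (u, z, 2, 38, 11), (u, z, 2, 38, 36), (u, z, 2, 38, 37)}.
Joining (S ⨝ R) and P on A yields {(m, u, 10, 34, 31, 11), (u, z, 2, 38, 11, 12), (u, z, 2, 38, 11, 19), (u, z, 2, 38, 36, 12), (u, z, 2, 38, 36, 19), (u, z, 2, 38, 37, 12), (u, z, 2, 38, 37, 19)}.
Apply σ_{E ≠ 11}; surviving tuples: {(m, u, 10, 34, 31, 11), (u, z, 2, 38, 36, 12), (u, z, 2, 38, 36, 19), (u, z, 2, 38, 37, 12), (u, z, 2, 38, 37, 19)}
Keep only column(s) G, D, C (2 duplicate(s) eliminated): {(m, 11, u), (u, 12, z), (u, 19, z)}

{(m, 11, u), (u, 12, z), (u, 19, z)}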